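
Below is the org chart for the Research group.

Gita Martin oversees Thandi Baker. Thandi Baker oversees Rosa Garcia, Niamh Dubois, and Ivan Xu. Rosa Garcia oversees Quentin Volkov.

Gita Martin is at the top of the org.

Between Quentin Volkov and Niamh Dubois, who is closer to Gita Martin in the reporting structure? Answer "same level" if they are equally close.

Niamh Dubois

Quentin Volkov is 3 levels below Gita Martin; Niamh Dubois is 2. Niamh Dubois is higher.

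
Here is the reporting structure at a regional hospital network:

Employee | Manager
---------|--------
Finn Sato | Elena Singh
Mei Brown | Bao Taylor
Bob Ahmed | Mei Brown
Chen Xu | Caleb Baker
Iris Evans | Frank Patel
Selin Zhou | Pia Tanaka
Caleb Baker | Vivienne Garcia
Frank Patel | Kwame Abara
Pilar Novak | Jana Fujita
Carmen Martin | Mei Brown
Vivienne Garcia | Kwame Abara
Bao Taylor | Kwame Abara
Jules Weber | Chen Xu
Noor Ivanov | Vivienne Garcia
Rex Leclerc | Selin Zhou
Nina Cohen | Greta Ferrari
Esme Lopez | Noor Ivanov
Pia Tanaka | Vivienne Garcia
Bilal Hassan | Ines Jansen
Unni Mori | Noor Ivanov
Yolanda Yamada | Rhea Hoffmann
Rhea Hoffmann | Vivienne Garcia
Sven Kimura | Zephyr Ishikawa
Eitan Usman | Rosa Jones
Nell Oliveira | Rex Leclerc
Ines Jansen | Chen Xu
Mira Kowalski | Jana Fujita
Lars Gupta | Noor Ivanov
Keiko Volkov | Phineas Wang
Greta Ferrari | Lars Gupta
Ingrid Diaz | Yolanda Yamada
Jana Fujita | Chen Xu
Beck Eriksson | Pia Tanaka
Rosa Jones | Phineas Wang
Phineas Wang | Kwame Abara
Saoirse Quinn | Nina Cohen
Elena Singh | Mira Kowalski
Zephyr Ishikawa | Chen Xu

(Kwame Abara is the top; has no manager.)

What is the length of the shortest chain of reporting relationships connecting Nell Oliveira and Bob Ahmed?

Nell Oliveira is 5 levels below Kwame Abara, and Bob Ahmed is 3 levels below Kwame Abara (their lowest common manager). The shortest path runs up from Nell Oliveira to Kwame Abara and back down to Bob Ahmed: 5 + 3 = 8 links.

8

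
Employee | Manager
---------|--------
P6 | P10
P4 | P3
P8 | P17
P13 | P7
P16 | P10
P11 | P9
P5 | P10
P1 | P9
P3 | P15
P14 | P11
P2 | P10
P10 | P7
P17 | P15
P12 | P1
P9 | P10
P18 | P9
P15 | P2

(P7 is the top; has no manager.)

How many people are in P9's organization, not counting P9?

5

P9 directly manages P1, P11, P18. Under P1: P12 (1). Under P11: P14 (1). P18 has no reports. So P9's organization is 3 direct reports plus everyone under them: 2 + 2 + 1 = 5.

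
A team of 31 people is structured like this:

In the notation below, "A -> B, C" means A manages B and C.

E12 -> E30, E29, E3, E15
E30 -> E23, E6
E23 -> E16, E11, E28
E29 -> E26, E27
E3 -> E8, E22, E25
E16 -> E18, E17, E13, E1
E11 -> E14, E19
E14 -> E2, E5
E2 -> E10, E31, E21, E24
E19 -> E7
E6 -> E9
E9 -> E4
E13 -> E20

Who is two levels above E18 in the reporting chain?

E23

E18 reports to E16, and E16 reports to E23. So E18's skip-level manager is E23.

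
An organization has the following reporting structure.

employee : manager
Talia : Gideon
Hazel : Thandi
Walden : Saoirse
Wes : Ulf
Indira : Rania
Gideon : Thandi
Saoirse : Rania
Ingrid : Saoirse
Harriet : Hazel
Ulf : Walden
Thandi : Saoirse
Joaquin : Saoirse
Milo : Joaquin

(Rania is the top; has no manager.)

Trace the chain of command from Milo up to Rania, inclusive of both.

Milo reports to Joaquin. Joaquin reports to Saoirse. Saoirse reports to Rania. Rania is at the top.

Milo -> Joaquin -> Saoirse -> Rania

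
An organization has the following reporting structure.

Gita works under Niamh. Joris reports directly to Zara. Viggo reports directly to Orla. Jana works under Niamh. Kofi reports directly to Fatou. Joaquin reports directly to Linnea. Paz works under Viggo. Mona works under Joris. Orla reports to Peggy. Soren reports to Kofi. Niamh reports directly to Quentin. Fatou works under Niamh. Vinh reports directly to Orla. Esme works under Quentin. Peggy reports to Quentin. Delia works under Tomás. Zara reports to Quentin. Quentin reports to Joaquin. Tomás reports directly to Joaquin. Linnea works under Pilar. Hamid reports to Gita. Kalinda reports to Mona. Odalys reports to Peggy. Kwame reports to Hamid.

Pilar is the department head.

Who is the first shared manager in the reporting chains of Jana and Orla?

Jana's chain of managers is Niamh, Quentin, Joaquin, Linnea, Pilar. Orla's chain of managers is Peggy, Quentin, Joaquin, Linnea, Pilar. The first manager that appears in both chains is Quentin.

Quentin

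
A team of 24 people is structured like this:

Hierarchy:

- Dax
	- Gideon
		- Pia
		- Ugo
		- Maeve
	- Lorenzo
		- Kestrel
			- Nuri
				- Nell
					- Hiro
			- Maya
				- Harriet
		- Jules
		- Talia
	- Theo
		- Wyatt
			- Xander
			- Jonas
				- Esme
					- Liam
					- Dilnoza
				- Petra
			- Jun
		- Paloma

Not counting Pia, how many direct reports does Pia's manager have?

2

Pia reports to Gideon. Gideon's other direct reports are Ugo, Maeve — 2 peers.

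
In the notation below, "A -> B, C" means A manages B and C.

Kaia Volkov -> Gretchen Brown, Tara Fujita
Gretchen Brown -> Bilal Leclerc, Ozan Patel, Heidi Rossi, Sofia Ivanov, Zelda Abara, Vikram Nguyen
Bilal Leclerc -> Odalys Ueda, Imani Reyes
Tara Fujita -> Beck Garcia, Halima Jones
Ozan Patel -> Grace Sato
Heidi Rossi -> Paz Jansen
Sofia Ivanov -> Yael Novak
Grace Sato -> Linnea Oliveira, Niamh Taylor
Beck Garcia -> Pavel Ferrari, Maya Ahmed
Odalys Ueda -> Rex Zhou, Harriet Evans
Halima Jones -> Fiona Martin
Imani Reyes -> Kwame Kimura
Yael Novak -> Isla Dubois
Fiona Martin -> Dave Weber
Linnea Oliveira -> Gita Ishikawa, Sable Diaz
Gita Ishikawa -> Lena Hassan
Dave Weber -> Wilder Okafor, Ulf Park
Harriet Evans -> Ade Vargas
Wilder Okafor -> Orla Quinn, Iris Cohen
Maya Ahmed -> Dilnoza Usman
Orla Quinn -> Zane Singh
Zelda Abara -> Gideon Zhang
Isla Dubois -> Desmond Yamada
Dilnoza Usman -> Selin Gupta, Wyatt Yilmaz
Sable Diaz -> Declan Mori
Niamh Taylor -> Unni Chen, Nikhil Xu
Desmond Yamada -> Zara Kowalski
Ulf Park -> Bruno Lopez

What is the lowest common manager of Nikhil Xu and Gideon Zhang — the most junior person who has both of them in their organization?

Gretchen Brown

Nikhil Xu's chain of managers is Niamh Taylor, Grace Sato, Ozan Patel, Gretchen Brown, Kaia Volkov. Gideon Zhang's chain of managers is Zelda Abara, Gretchen Brown, Kaia Volkov. The first manager that appears in both chains is Gretchen Brown.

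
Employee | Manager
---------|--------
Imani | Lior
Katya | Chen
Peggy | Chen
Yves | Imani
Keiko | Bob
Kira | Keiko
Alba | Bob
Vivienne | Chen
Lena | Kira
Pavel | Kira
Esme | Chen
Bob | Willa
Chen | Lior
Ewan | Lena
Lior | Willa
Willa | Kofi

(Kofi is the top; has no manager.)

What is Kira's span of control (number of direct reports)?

Kira directly manages Lena, Pavel. That is 2 direct reports.

2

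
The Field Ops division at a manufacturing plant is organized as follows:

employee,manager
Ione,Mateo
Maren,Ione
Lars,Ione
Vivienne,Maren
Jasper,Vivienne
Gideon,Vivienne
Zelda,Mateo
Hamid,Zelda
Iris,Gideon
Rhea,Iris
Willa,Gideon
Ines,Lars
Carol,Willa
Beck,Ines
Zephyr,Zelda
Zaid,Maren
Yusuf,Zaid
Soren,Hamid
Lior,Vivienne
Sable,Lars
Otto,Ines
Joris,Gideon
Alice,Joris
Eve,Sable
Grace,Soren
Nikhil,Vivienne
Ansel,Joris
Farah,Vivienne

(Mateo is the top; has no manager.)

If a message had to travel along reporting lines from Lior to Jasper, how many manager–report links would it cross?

2

Lior is 1 level below Vivienne, and Jasper is 1 level below Vivienne (their lowest common manager). The shortest path runs up from Lior to Vivienne and back down to Jasper: 1 + 1 = 2 links.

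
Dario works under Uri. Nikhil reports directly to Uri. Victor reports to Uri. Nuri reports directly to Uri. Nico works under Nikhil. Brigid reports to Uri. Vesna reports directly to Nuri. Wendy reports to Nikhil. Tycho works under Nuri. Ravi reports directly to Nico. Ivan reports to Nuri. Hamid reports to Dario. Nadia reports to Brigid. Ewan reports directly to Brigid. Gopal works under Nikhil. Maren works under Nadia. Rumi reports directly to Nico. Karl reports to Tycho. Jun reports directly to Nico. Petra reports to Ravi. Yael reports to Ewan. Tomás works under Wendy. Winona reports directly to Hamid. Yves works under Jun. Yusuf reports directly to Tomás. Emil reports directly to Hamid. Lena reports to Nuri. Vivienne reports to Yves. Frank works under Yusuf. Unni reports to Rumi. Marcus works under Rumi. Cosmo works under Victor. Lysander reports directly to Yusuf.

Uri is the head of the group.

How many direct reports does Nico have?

3

Nico directly manages Ravi, Rumi, Jun. That is 3 direct reports.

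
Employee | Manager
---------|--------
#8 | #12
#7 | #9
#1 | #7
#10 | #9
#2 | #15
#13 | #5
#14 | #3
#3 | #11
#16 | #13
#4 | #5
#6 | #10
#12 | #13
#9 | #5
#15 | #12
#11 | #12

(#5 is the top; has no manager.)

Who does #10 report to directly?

#10 reports directly to #9.

#9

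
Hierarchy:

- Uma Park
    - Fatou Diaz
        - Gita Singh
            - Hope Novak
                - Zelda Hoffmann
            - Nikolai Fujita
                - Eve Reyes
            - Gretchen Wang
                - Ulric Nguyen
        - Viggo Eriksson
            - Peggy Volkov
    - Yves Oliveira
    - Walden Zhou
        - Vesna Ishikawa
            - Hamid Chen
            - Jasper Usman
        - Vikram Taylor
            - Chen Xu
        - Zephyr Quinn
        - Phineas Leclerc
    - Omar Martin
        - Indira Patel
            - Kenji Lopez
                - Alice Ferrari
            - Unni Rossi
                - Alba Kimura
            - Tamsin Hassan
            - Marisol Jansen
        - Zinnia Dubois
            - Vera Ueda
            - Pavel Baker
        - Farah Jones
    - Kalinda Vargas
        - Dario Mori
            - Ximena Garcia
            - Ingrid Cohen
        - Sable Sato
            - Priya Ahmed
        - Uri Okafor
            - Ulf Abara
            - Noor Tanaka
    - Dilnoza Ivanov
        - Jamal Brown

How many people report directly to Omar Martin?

Omar Martin directly manages Indira Patel, Zinnia Dubois, Farah Jones. That is 3 direct reports.

3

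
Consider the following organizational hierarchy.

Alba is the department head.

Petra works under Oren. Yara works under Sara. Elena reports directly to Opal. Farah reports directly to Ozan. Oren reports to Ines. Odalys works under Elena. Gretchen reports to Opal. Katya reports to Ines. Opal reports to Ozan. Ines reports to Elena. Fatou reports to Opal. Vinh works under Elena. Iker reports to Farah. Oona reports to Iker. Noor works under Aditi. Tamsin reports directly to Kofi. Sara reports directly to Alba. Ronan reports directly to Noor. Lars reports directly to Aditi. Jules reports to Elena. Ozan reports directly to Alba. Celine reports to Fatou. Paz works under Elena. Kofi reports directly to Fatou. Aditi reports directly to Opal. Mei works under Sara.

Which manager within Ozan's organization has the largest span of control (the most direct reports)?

Direct-report counts within Ozan's organization: Ozan has 2; Farah has 1; Iker has 1; Opal has 4; Fatou has 2; Kofi has 1; Elena has 5; Ines has 2; Oren has 1; Aditi has 2; Noor has 1. The largest is 5, held by Elena.

Elena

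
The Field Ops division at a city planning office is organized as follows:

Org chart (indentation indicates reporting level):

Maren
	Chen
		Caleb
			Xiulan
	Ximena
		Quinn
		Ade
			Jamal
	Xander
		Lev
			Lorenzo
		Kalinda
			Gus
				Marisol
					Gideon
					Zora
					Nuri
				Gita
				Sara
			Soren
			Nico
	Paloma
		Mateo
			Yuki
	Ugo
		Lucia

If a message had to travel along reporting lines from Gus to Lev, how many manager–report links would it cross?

Gus is 2 levels below Xander, and Lev is 1 level below Xander (their lowest common manager). The shortest path runs up from Gus to Xander and back down to Lev: 2 + 1 = 3 links.

3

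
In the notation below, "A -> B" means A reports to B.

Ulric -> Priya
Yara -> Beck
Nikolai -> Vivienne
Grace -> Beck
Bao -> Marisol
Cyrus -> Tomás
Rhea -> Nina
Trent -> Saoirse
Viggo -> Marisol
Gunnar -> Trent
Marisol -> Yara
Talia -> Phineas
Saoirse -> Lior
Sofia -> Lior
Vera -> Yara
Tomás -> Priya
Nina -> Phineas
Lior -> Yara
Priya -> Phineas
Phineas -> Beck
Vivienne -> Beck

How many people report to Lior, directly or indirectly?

Lior directly manages Saoirse, Sofia. Under Saoirse: Trent, Gunnar (2). Sofia has no reports. So Lior's organization is 2 direct reports plus everyone under them: 3 + 1 = 4.

4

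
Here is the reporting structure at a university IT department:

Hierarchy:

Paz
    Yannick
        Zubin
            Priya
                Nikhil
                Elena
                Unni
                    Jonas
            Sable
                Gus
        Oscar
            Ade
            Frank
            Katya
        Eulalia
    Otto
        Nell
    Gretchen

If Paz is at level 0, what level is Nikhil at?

Chain from Nikhil up to Paz: Nikhil → Priya → Zubin → Yannick → Paz. That is 4 steps up, so Nikhil is 4 levels below Paz.

4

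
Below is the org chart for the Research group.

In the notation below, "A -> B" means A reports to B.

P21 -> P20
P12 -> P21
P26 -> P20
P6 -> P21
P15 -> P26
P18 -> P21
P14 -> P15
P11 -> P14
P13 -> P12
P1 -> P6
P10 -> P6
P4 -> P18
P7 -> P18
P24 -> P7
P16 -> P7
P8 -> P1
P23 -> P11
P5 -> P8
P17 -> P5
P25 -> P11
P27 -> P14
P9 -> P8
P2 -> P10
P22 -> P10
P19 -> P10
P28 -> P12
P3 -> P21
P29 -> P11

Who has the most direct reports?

Direct-report counts: P20 has 2; P26 has 1; P15 has 1; P14 has 2; P11 has 3; P21 has 4; P18 has 2; P7 has 2; P6 has 2; P10 has 3; P1 has 1; P8 has 2; P5 has 1; P12 has 2. The largest is 4, held by P21.

P21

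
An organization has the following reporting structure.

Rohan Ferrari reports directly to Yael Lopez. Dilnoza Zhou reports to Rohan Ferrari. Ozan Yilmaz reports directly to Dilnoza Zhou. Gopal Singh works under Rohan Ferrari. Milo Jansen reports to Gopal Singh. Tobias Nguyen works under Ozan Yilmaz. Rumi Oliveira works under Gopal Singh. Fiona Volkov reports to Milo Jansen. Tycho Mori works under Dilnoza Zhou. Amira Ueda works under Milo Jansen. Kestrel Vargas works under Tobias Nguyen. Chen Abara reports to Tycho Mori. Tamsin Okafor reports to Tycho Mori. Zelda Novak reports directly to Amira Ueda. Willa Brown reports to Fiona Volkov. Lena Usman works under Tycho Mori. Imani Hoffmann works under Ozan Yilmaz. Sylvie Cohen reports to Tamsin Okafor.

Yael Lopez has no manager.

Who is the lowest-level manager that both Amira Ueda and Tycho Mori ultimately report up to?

Rohan Ferrari

Amira Ueda's chain of managers is Milo Jansen, Gopal Singh, Rohan Ferrari, Yael Lopez. Tycho Mori's chain of managers is Dilnoza Zhou, Rohan Ferrari, Yael Lopez. The first manager that appears in both chains is Rohan Ferrari.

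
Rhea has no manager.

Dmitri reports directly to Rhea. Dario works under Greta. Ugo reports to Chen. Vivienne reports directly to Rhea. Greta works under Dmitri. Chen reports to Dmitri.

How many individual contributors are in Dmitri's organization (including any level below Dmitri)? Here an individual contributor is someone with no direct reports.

2

The people in Dmitri's organization with no one reporting to them are Ugo, Dario. That is 2.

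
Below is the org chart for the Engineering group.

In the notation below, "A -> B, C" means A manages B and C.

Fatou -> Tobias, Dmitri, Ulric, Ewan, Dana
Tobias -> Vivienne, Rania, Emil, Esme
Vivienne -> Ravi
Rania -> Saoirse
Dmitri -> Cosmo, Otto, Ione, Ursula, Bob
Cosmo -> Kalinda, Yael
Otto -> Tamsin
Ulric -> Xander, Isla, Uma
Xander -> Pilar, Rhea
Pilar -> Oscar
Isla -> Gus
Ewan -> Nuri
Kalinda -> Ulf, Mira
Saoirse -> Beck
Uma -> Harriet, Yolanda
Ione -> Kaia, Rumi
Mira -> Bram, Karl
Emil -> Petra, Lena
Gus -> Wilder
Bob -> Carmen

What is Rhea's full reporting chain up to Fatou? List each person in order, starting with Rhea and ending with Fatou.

Rhea -> Xander -> Ulric -> Fatou

Rhea reports to Xander. Xander reports to Ulric. Ulric reports to Fatou. Fatou is at the top.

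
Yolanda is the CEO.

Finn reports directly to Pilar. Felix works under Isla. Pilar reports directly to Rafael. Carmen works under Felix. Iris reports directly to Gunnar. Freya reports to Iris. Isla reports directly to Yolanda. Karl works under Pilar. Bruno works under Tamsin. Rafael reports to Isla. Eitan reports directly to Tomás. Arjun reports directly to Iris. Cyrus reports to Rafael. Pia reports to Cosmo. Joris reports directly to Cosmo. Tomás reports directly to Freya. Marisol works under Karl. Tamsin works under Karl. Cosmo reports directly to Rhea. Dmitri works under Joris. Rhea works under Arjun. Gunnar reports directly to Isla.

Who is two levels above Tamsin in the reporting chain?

Pilar

Tamsin reports to Karl, and Karl reports to Pilar. So Tamsin's skip-level manager is Pilar.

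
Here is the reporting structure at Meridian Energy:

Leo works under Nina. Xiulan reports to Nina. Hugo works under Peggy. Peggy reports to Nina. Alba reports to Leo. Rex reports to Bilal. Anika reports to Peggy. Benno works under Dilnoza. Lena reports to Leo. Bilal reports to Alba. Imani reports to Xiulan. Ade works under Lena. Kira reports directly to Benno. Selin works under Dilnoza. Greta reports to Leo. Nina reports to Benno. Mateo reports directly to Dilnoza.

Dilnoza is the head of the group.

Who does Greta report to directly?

Greta reports directly to Leo.

Leo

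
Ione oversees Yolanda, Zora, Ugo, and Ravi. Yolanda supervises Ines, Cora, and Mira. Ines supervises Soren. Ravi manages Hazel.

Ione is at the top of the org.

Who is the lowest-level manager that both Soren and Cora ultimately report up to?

Soren's chain of managers is Ines, Yolanda, Ione. Cora's chain of managers is Yolanda, Ione. The first manager that appears in both chains is Yolanda.

Yolanda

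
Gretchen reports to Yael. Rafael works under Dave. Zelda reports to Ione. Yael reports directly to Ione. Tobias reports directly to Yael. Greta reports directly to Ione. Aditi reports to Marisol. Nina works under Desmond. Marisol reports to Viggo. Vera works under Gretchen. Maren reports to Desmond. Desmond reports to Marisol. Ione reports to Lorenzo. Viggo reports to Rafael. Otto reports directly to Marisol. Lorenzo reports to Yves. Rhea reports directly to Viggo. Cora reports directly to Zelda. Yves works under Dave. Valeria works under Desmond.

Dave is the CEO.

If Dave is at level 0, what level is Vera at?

Chain from Vera up to Dave: Vera → Gretchen → Yael → Ione → Lorenzo → Yves → Dave. That is 6 steps up, so Vera is 6 levels below Dave.

6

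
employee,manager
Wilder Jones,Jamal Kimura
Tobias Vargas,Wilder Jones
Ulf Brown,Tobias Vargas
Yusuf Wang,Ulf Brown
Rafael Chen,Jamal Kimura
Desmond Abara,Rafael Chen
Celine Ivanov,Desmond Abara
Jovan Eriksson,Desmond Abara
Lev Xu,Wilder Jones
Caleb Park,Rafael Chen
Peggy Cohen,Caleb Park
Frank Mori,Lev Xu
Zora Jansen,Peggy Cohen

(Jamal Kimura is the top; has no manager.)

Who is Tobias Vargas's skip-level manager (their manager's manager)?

Jamal Kimura

Tobias Vargas reports to Wilder Jones, and Wilder Jones reports to Jamal Kimura. So Tobias Vargas's skip-level manager is Jamal Kimura.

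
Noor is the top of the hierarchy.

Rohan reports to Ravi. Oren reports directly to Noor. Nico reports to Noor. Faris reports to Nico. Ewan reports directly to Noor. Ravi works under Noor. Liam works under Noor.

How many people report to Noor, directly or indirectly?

7

Noor directly manages Ewan, Liam, Nico, Ravi, Oren. Ewan has no reports. Liam has no reports. Under Nico: Faris (1). Under Ravi: Rohan (1). Oren has no reports. So Noor's organization is 5 direct reports plus everyone under them: 1 + 1 + 2 + 2 + 1 = 7.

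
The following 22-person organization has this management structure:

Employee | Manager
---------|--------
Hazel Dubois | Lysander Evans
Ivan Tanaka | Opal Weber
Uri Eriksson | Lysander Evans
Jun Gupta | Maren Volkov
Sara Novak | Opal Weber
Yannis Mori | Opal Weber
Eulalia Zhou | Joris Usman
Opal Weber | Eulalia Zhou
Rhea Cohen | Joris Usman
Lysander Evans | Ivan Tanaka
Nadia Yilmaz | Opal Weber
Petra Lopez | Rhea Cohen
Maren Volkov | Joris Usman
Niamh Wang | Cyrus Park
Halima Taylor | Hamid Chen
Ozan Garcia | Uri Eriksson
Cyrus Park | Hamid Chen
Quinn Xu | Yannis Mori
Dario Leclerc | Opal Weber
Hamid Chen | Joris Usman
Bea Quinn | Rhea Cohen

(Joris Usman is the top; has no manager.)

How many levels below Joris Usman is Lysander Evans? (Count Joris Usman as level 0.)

4

Chain from Lysander Evans up to Joris Usman: Lysander Evans → Ivan Tanaka → Opal Weber → Eulalia Zhou → Joris Usman. That is 4 steps up, so Lysander Evans is 4 levels below Joris Usman.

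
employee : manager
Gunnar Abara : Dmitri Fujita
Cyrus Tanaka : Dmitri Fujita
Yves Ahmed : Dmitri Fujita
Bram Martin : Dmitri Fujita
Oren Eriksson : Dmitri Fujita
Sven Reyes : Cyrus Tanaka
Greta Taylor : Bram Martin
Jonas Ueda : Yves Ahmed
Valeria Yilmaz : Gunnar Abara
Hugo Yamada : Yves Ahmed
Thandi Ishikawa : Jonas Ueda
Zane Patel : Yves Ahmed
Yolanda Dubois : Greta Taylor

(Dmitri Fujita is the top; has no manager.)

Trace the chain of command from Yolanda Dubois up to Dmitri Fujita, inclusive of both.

Yolanda Dubois -> Greta Taylor -> Bram Martin -> Dmitri Fujita

Yolanda Dubois reports to Greta Taylor. Greta Taylor reports to Bram Martin. Bram Martin reports to Dmitri Fujita. Dmitri Fujita is at the top.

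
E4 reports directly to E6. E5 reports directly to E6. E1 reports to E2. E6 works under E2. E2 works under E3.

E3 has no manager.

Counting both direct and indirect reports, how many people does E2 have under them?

E2 directly manages E1, E6. E1 has no reports. Under E6: E4, E5 (2). So E2's organization is 2 direct reports plus everyone under them: 1 + 3 = 4.

4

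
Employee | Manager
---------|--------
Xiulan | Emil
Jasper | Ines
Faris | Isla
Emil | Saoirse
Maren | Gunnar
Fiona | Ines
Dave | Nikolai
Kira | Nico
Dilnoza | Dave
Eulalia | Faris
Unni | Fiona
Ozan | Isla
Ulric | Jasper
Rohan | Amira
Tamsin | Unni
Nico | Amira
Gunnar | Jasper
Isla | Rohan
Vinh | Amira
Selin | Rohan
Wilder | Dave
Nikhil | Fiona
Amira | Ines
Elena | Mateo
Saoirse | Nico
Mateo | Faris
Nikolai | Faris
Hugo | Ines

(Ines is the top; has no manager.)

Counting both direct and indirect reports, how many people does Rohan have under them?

Rohan directly manages Isla, Selin. Under Isla: Faris, Mateo, Elena, Nikolai, Dave, Dilnoza, Wilder, Eulalia, Ozan (9). Selin has no reports. So Rohan's organization is 2 direct reports plus everyone under them: 10 + 1 = 11.

11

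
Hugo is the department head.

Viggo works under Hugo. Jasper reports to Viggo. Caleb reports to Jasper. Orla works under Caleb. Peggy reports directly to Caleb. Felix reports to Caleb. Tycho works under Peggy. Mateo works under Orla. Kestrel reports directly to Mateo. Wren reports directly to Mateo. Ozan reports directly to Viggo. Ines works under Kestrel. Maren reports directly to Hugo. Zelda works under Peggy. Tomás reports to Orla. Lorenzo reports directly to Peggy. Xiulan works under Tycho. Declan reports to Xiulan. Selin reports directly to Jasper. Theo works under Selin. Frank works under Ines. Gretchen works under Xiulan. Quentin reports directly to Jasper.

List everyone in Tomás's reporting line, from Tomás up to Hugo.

Tomás -> Orla -> Caleb -> Jasper -> Viggo -> Hugo

Tomás reports to Orla. Orla reports to Caleb. Caleb reports to Jasper. Jasper reports to Viggo. Viggo reports to Hugo. Hugo is at the top.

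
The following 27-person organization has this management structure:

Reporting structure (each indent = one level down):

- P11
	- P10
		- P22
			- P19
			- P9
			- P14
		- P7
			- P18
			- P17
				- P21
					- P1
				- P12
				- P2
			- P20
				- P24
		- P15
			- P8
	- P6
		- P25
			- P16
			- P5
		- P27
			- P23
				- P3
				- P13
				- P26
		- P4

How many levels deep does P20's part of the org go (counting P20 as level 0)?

1

The longest chain under P20 runs P20 → P24, which is 1 level below P20.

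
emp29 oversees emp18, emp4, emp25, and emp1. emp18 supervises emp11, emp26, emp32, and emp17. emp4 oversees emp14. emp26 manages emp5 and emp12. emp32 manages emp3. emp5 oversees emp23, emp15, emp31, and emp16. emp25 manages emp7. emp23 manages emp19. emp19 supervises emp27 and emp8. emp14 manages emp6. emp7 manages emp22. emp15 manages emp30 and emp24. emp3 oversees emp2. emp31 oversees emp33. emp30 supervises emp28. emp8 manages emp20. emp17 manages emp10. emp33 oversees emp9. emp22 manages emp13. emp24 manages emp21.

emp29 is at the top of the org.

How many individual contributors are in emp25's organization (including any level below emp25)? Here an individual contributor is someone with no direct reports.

1

The only person in emp25's organization with no one reporting to them is emp13. That is 1.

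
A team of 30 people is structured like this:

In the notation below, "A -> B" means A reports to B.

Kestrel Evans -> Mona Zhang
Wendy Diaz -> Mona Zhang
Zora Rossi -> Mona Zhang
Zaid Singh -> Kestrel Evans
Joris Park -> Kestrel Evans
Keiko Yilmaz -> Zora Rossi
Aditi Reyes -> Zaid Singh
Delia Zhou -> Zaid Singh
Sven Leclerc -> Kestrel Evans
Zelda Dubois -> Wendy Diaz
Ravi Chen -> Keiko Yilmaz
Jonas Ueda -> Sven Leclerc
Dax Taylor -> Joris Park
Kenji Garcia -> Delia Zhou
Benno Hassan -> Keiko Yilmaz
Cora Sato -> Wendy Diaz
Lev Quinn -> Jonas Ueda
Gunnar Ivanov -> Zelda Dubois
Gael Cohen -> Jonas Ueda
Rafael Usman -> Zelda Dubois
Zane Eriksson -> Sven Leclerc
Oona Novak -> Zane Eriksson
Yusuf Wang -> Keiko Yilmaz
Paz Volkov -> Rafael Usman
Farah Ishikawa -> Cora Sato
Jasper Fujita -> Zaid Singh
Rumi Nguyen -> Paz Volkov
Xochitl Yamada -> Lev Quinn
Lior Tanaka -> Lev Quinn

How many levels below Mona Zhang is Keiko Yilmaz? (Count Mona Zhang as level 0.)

2

Chain from Keiko Yilmaz up to Mona Zhang: Keiko Yilmaz → Zora Rossi → Mona Zhang. That is 2 steps up, so Keiko Yilmaz is 2 levels below Mona Zhang.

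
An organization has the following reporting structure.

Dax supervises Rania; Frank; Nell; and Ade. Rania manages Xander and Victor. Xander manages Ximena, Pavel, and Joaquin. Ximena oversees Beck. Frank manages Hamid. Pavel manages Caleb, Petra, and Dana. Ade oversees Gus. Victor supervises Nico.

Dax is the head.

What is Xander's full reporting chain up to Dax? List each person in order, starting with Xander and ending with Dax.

Xander reports to Rania. Rania reports to Dax. Dax is at the top.

Xander -> Rania -> Dax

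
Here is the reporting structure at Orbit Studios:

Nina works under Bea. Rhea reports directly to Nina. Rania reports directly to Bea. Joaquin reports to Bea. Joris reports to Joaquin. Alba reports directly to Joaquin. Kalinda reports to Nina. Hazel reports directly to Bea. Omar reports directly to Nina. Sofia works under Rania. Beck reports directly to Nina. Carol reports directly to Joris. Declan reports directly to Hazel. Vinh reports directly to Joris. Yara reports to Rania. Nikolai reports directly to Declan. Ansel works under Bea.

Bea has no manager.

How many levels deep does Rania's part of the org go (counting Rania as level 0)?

1

The longest chain under Rania runs Rania → Yara, which is 1 level below Rania.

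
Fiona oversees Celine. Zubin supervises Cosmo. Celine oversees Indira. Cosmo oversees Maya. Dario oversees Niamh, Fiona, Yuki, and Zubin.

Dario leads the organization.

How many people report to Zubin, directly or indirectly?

Zubin directly manages Cosmo. Under Cosmo: Maya (1). That's 2 in total.

2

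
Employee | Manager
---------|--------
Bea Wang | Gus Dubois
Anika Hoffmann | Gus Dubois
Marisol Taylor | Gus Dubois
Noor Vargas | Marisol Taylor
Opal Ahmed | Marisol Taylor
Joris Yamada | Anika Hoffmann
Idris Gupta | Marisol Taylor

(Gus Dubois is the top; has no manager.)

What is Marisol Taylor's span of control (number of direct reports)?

Marisol Taylor directly manages Noor Vargas, Opal Ahmed, Idris Gupta. That is 3 direct reports.

3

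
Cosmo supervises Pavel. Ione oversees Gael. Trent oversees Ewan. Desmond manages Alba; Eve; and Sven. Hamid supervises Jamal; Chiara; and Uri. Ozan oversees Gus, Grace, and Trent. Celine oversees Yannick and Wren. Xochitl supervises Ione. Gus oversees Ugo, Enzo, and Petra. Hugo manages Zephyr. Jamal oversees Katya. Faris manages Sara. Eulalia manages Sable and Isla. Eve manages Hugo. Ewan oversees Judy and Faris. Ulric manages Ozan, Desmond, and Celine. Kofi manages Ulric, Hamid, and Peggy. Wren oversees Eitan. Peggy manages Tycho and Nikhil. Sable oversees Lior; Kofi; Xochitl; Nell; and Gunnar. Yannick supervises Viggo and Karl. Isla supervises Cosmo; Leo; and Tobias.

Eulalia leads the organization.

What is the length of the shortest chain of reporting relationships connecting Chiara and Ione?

5

Chiara is 3 levels below Sable, and Ione is 2 levels below Sable (their lowest common manager). The shortest path runs up from Chiara to Sable and back down to Ione: 3 + 2 = 5 links.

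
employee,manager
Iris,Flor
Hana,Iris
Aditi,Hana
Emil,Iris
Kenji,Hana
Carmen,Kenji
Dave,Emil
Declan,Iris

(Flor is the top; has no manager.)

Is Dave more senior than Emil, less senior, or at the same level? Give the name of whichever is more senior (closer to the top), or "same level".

Emil

Dave is 3 levels below Flor; Emil is 2. Emil is higher.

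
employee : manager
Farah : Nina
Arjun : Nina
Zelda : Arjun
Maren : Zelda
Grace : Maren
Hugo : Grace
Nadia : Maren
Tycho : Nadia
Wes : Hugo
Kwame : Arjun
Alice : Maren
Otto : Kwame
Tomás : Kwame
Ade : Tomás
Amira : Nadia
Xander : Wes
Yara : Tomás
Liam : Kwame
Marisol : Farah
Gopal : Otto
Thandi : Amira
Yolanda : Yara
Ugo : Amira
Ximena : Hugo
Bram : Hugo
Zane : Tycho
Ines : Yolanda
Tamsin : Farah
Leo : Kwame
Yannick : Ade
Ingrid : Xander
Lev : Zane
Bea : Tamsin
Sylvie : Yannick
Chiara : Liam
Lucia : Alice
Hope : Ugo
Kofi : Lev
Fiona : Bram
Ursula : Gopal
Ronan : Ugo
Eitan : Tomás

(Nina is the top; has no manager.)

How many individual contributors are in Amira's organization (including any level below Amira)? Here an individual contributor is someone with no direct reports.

3

The people in Amira's organization with no one reporting to them are Ronan, Hope, Thandi. That is 3.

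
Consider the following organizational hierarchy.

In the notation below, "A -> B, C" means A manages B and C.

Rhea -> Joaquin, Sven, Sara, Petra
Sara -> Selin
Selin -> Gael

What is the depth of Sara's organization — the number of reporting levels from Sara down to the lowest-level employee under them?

2

The longest chain under Sara runs Sara → Selin → Gael, which is 2 levels below Sara.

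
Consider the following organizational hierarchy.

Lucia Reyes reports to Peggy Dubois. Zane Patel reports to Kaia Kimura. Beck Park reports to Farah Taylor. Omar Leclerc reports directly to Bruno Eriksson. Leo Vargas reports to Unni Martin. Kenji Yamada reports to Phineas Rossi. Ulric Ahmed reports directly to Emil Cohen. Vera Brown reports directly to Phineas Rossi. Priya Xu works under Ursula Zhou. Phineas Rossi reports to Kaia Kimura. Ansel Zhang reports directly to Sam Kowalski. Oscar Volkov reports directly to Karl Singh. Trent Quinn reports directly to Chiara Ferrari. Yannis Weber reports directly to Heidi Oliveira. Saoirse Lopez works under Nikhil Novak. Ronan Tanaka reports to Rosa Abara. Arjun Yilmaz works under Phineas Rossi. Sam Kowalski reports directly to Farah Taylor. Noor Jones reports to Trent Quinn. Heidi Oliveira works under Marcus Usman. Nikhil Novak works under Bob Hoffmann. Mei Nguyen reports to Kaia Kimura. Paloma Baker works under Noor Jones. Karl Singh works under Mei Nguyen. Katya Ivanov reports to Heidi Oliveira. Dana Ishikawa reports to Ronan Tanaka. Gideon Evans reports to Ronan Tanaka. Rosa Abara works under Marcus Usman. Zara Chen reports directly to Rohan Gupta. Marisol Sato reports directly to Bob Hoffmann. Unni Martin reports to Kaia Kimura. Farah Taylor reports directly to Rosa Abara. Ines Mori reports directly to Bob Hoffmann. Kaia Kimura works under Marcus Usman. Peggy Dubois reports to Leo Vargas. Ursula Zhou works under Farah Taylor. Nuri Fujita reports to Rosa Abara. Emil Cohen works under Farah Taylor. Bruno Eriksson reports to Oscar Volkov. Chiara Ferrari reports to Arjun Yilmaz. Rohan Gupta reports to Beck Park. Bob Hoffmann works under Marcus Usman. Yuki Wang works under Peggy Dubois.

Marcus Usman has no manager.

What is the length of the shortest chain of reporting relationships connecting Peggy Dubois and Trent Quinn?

7

Peggy Dubois is 3 levels below Kaia Kimura, and Trent Quinn is 4 levels below Kaia Kimura (their lowest common manager). The shortest path runs up from Peggy Dubois to Kaia Kimura and back down to Trent Quinn: 3 + 4 = 7 links.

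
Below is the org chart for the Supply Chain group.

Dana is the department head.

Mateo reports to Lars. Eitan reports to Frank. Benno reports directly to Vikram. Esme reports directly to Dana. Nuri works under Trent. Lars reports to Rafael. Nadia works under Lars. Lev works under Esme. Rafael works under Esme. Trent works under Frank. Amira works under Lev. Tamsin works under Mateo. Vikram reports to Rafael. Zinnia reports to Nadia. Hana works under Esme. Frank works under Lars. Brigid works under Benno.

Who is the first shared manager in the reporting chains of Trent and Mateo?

Trent's chain of managers is Frank, Lars, Rafael, Esme, Dana. Mateo's chain of managers is Lars, Rafael, Esme, Dana. The first manager that appears in both chains is Lars.

Lars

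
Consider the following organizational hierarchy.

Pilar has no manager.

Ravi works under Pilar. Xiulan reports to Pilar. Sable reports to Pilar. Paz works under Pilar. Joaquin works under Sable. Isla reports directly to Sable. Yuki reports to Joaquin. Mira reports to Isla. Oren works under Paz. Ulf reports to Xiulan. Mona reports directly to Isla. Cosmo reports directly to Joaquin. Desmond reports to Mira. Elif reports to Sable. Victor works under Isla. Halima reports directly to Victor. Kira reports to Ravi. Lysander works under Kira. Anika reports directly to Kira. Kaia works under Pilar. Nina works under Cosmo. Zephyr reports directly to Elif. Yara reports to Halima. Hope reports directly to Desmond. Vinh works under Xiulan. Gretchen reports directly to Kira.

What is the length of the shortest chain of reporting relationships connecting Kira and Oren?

4

Kira is 2 levels below Pilar, and Oren is 2 levels below Pilar (their lowest common manager). The shortest path runs up from Kira to Pilar and back down to Oren: 2 + 2 = 4 links.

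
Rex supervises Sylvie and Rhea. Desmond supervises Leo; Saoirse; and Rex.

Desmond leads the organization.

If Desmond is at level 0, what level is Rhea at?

Chain from Rhea up to Desmond: Rhea → Rex → Desmond. That is 2 steps up, so Rhea is 2 levels below Desmond.

2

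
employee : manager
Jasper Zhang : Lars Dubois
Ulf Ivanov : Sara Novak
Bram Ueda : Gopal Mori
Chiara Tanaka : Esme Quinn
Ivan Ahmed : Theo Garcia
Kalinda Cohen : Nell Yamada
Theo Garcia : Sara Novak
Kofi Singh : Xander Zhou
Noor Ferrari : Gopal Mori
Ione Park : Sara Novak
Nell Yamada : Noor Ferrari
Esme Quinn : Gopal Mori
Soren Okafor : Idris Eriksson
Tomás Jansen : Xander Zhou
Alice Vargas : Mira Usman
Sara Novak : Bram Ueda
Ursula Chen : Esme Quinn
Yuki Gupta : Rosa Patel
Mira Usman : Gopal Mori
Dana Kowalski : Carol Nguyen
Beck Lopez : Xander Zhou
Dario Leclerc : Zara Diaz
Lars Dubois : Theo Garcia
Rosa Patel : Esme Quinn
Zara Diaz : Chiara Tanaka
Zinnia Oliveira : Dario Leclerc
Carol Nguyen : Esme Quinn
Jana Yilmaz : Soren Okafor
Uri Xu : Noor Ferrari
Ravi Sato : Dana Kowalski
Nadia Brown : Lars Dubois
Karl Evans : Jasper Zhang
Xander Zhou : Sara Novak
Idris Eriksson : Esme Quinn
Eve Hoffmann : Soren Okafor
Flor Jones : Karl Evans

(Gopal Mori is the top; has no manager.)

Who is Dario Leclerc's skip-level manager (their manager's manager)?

Chiara Tanaka

Dario Leclerc reports to Zara Diaz, and Zara Diaz reports to Chiara Tanaka. So Dario Leclerc's skip-level manager is Chiara Tanaka.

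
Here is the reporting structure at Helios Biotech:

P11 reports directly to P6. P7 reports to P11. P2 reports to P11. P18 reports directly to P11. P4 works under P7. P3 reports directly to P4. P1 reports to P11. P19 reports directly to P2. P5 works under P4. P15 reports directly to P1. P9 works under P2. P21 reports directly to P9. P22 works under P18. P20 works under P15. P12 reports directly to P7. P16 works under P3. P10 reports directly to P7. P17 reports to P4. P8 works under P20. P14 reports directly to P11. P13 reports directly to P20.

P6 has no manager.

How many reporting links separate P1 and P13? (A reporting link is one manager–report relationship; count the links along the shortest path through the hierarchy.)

P13 is in P1's organization: the chain from P13 up to P1 is P13 → P20 → P15 → P1, which is 3 links.

3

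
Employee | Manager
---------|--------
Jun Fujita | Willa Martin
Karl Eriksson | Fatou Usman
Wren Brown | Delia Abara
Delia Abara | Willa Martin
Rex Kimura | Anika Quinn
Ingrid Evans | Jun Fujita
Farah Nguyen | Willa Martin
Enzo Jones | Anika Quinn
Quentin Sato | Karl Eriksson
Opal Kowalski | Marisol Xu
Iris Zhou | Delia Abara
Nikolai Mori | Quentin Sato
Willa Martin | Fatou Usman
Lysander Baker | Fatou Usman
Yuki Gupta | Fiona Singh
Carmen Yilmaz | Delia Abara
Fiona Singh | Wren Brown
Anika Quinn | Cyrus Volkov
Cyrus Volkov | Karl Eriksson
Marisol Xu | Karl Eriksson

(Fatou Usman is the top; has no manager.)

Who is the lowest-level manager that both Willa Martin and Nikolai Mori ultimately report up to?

Fatou Usman

Willa Martin's chain of managers is Fatou Usman. Nikolai Mori's chain of managers is Quentin Sato, Karl Eriksson, Fatou Usman. The first manager that appears in both chains is Fatou Usman.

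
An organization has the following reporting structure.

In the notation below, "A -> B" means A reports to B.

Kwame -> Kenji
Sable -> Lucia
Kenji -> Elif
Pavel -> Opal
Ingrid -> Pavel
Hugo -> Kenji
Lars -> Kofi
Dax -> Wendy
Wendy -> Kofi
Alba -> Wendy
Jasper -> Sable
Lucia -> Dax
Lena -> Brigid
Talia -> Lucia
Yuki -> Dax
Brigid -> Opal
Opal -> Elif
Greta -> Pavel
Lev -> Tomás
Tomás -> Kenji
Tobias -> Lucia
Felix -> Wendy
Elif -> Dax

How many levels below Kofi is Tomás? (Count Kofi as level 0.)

Chain from Tomás up to Kofi: Tomás → Kenji → Elif → Dax → Wendy → Kofi. That is 5 steps up, so Tomás is 5 levels below Kofi.

5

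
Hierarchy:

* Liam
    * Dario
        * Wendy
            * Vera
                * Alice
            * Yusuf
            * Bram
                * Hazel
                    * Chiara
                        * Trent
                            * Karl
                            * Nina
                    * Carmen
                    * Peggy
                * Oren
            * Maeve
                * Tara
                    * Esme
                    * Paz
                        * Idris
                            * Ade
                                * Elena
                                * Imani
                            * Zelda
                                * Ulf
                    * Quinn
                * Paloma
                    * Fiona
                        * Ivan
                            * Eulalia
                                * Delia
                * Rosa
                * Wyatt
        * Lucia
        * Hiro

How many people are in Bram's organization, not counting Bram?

Bram directly manages Hazel, Oren. Under Hazel: Peggy, Carmen, Chiara, Trent, Nina, Karl (6). Oren has no reports. So Bram's organization is 2 direct reports plus everyone under them: 7 + 1 = 8.

8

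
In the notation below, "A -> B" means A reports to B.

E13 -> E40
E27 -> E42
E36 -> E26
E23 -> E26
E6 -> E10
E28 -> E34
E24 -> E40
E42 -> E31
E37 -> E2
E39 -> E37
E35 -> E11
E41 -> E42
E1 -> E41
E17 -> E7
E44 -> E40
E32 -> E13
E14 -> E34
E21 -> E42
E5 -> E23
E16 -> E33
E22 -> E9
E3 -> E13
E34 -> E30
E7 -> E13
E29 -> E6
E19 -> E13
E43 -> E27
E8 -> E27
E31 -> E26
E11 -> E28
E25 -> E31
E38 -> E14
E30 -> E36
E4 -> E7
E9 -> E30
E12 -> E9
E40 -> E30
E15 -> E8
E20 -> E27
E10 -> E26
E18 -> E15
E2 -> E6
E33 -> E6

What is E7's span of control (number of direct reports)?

2

E7 directly manages E4, E17. That is 2 direct reports.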